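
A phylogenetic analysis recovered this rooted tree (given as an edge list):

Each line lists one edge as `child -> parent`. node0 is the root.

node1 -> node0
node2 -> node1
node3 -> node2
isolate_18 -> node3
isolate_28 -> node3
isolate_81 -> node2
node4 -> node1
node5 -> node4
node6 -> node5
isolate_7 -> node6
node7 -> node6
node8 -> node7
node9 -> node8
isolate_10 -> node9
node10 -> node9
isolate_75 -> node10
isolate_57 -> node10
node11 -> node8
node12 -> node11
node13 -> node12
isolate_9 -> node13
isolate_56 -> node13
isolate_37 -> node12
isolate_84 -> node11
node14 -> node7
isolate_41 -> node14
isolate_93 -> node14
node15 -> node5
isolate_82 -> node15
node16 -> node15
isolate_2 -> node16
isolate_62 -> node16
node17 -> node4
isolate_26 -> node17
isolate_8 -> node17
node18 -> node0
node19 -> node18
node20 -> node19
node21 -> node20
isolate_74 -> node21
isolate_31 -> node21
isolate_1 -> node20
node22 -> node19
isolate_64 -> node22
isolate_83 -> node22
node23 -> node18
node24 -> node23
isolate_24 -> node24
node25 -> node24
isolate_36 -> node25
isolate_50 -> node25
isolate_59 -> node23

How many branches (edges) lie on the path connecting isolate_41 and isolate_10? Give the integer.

5

The MRCA of isolate_41 and isolate_10 is the node subtending (((isolate_10,(isolate_75,isolate_57)),(((isolate_9,isolate_56),isolate_37),isolate_84)),(isolate_41,isolate_93)).
From isolate_41 up to that node: 2 branches. From isolate_10 up to the same node: 3 branches. Total: 2 + 3 = 5.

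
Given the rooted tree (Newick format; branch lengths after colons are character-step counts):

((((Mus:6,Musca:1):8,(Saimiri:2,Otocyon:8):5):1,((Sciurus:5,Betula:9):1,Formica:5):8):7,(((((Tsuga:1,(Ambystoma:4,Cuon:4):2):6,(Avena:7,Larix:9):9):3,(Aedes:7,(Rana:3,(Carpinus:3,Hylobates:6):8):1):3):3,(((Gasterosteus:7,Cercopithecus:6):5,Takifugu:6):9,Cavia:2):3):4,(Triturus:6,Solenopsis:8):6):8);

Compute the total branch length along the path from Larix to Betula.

61

The path runs Larix → … → MRCA → … → Betula; the MRCA is the root of the tree.
Branch lengths along that path: 9 + 9 + 3 + 3 + 4 + 8 + 7 + 8 + 1 + 9 = 61.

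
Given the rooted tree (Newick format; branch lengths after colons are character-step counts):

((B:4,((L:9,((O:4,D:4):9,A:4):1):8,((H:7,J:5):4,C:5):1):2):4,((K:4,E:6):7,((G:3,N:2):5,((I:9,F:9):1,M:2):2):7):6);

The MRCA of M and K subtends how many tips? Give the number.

7

The MRCA of M and K is the node subtending ((K,E),((G,N),((I,F),M))).
That clade contains 7 terminal taxa: E, F, G, I, K, M, N.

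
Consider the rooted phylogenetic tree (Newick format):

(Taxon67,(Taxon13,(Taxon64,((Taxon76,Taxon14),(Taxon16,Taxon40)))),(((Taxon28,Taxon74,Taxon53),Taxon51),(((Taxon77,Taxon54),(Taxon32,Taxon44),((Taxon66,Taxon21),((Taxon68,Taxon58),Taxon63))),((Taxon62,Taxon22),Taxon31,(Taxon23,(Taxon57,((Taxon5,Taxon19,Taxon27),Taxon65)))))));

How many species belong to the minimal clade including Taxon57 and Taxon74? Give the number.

The MRCA of Taxon57 and Taxon74 is the node subtending (((Taxon28,Taxon74,Taxon53),Taxon51),(((Taxon77,Taxon54),(Taxon32,Taxon44),((Taxon66,Taxon21),((Taxon68,Taxon58),Taxon63))),((Taxon62,Taxon22),Taxon31,(Taxon23,(Taxon57,((Taxon5,Taxon19,Taxon27),Taxon65)))))).
That clade contains 22 terminal taxa: Taxon19, Taxon21, Taxon22, Taxon23, Taxon27, Taxon28, Taxon31, Taxon32, Taxon44, Taxon5, Taxon51, Taxon53, Taxon54, Taxon57, Taxon58, Taxon62, Taxon63, Taxon65, Taxon66, Taxon68, Taxon74, Taxon77.

22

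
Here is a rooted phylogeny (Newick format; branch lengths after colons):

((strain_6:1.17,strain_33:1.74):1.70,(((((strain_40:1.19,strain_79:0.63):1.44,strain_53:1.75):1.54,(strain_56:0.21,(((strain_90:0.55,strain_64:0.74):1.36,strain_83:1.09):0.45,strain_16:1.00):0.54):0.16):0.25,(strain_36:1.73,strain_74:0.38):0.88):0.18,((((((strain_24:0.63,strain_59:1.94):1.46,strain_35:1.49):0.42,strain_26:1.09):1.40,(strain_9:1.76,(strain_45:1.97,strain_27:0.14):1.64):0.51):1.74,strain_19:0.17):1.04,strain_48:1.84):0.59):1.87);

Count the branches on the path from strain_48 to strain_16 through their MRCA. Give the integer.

7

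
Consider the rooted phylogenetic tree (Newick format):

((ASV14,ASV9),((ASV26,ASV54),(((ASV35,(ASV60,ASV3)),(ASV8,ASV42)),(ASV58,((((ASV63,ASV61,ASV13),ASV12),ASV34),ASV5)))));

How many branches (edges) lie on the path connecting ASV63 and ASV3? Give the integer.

10

The MRCA of ASV63 and ASV3 is the node subtending (((ASV35,(ASV60,ASV3)),(ASV8,ASV42)),(ASV58,((((ASV63,ASV61,ASV13),ASV12),ASV34),ASV5))).
From ASV63 up to that node: 6 branches. From ASV3 up to the same node: 4 branches. Total: 6 + 4 = 10.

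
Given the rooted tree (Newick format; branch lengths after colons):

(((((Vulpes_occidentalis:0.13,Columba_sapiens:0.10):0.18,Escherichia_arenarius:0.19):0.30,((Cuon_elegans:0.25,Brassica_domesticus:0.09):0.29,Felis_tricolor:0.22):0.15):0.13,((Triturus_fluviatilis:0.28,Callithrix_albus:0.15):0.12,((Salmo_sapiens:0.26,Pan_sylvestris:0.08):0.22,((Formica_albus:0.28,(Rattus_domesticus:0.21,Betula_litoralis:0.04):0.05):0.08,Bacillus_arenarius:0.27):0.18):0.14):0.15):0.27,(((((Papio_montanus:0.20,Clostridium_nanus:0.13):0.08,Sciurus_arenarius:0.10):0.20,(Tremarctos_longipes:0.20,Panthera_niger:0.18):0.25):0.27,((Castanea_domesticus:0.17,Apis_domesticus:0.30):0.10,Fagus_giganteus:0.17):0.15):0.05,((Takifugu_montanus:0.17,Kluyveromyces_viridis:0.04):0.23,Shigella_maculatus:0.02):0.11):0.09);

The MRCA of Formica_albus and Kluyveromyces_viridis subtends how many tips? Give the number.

25

The MRCA of Formica_albus and Kluyveromyces_viridis is the root, so the clade is the entire tree.
That clade contains 25 terminal taxa: Apis_domesticus, Bacillus_arenarius, Betula_litoralis, Brassica_domesticus, Callithrix_albus, Castanea_domesticus, Clostridium_nanus, Columba_sapiens, Cuon_elegans, Escherichia_arenarius, Fagus_giganteus, Felis_tricolor, Formica_albus, Kluyveromyces_viridis, Pan_sylvestris, Panthera_niger, Papio_montanus, Rattus_domesticus, Salmo_sapiens, Sciurus_arenarius, Shigella_maculatus, Takifugu_montanus, Tremarctos_longipes, Triturus_fluviatilis, Vulpes_occidentalis.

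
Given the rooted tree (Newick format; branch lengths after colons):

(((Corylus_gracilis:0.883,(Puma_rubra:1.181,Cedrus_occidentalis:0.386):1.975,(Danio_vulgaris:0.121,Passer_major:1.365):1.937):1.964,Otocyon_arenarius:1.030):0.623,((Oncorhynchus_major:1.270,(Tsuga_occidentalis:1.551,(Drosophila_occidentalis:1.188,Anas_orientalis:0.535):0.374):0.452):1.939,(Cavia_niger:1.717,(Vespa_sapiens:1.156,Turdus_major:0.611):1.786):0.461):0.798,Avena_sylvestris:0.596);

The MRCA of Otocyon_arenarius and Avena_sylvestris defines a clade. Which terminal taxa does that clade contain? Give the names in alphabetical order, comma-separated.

Tracing Otocyon_arenarius: it sits inside ((Corylus_gracilis,(Puma_rubra,Cedrus_occidentalis),(Danio_vulgaris,Passer_major)),Otocyon_arenarius).
Tracing Avena_sylvestris: it attaches directly to the root.
The smallest clade enclosing both is the whole tree (their MRCA is the root), so the answer is all 14 tips in alphabetical order.

Anas_orientalis, Avena_sylvestris, Cavia_niger, Cedrus_occidentalis, Corylus_gracilis, Danio_vulgaris, Drosophila_occidentalis, Oncorhynchus_major, Otocyon_arenarius, Passer_major, Puma_rubra, Tsuga_occidentalis, Turdus_major, Vespa_sapiens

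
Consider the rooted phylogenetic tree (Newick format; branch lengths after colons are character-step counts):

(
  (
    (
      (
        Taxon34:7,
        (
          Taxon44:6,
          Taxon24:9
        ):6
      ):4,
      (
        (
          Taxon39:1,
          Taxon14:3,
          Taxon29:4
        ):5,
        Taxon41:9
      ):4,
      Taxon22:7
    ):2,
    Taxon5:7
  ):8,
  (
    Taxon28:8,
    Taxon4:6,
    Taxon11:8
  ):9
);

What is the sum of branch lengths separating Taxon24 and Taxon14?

The path runs Taxon24 → … → MRCA → … → Taxon14; the MRCA is the node subtending ((Taxon34,(Taxon44,Taxon24)),((Taxon39,Taxon14,Taxon29),Taxon41),Taxon22).
Branch lengths along that path: 9 + 6 + 4 + 4 + 5 + 3 = 31.

31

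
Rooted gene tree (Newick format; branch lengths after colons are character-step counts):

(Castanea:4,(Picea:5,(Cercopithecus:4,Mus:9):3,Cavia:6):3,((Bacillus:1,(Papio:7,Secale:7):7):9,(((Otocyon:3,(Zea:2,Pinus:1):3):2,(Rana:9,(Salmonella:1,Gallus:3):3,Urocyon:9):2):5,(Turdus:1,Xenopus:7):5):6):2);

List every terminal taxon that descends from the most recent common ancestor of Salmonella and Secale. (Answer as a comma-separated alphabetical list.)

Bacillus, Gallus, Otocyon, Papio, Pinus, Rana, Salmonella, Secale, Turdus, Urocyon, Xenopus, Zea

Tracing Salmonella: it sits inside (Salmonella,Gallus).
Tracing Secale: it sits inside (Papio,Secale).
The smallest clade enclosing both is ((Bacillus,(Papio,Secale)),(((Otocyon,(Zea,Pinus)),(Rana,(Salmonella,Gallus),Urocyon)),(Turdus,Xenopus))); the answer is its 12 terminal taxa in alphabetical order.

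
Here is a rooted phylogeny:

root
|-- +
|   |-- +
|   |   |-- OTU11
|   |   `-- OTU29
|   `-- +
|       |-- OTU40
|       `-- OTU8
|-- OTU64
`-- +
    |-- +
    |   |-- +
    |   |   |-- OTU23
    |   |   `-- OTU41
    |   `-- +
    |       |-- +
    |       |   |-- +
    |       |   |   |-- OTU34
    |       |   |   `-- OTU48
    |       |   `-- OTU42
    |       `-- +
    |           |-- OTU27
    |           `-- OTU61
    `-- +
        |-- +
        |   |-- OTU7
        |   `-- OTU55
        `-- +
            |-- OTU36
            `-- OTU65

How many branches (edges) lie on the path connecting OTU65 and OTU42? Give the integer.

7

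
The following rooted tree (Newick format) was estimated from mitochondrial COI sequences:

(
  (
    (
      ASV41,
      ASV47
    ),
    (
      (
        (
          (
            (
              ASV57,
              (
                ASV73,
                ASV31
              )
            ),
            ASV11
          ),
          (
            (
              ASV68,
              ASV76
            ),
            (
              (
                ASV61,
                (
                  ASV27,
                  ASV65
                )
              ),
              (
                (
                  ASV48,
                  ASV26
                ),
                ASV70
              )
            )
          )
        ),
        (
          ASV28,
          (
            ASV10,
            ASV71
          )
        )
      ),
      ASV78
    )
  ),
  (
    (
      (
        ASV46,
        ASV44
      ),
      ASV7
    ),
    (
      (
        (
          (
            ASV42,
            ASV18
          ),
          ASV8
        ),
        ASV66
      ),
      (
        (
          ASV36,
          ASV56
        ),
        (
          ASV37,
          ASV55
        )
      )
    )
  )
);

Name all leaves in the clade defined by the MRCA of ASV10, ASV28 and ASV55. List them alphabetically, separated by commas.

Tracing ASV10: it sits inside (ASV10,ASV71).
Tracing ASV28: it sits inside (ASV28,(ASV10,ASV71)).
Tracing ASV55: it sits inside (ASV37,ASV55).
The smallest clade enclosing all 3 is the whole tree (their MRCA is the root), so the answer is all 29 tips in alphabetical order.

ASV10, ASV11, ASV18, ASV26, ASV27, ASV28, ASV31, ASV36, ASV37, ASV41, ASV42, ASV44, ASV46, ASV47, ASV48, ASV55, ASV56, ASV57, ASV61, ASV65, ASV66, ASV68, ASV7, ASV70, ASV71, ASV73, ASV76, ASV78, ASV8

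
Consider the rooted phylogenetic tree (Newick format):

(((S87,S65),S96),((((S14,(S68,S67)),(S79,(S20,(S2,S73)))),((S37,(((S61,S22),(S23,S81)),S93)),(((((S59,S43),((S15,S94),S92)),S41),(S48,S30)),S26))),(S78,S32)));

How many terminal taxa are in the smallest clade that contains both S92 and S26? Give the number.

9

The MRCA of S92 and S26 is the node subtending (((((S59,S43),((S15,S94),S92)),S41),(S48,S30)),S26).
That clade contains 9 terminal taxa: S15, S26, S30, S41, S43, S48, S59, S92, S94.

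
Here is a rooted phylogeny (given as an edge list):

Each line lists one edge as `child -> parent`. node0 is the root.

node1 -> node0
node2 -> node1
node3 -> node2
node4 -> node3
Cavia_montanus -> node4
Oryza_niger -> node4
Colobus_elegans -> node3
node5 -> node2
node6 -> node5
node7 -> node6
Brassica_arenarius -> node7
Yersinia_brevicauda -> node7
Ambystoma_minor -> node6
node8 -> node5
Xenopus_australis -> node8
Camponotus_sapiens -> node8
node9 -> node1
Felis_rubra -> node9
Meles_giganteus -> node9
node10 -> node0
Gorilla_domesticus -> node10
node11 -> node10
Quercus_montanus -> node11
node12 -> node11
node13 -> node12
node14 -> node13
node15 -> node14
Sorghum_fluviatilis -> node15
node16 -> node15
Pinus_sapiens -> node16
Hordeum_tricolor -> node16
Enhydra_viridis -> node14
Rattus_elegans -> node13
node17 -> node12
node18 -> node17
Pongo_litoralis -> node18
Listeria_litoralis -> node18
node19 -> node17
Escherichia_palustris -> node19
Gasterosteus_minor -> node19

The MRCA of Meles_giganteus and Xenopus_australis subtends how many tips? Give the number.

10

The MRCA of Meles_giganteus and Xenopus_australis is the node subtending ((((Cavia_montanus,Oryza_niger),Colobus_elegans),(((Brassica_arenarius,Yersinia_brevicauda),Ambystoma_minor),(Xenopus_australis,Camponotus_sapiens))),(Felis_rubra,Meles_giganteus)).
That clade contains 10 terminal taxa: Ambystoma_minor, Brassica_arenarius, Camponotus_sapiens, Cavia_montanus, Colobus_elegans, Felis_rubra, Meles_giganteus, Oryza_niger, Xenopus_australis, Yersinia_brevicauda.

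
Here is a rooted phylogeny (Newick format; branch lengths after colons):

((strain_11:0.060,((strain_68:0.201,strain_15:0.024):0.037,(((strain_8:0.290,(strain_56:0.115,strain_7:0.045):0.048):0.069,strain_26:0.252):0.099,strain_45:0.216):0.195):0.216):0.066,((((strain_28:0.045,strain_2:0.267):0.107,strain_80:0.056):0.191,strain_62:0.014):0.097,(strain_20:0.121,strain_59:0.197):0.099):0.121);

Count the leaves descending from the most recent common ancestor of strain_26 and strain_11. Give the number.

8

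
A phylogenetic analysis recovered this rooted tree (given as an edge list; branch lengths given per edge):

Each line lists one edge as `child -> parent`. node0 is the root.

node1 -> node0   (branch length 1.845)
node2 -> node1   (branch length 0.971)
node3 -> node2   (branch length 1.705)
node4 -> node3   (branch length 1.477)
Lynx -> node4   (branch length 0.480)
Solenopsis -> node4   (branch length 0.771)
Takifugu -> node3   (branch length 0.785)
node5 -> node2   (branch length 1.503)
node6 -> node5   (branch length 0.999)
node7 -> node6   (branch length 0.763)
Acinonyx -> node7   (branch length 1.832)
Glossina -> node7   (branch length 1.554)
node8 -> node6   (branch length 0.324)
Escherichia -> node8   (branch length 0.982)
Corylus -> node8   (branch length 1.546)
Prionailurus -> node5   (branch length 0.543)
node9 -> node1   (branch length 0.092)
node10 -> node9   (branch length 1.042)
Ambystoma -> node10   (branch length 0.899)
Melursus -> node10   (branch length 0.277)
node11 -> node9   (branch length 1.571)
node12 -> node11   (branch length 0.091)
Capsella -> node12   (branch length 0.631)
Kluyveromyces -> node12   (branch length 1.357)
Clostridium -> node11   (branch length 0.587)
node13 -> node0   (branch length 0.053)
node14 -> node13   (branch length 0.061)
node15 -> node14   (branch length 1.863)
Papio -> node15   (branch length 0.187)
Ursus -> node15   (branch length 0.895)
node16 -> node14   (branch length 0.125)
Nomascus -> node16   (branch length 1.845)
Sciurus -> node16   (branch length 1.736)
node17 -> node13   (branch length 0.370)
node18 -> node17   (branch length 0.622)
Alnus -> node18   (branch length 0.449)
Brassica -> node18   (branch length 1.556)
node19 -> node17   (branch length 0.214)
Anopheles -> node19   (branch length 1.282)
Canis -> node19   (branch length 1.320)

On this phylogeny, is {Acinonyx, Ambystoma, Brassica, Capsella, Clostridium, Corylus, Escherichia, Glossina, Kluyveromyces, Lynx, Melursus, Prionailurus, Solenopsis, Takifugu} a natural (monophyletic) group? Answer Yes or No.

The MRCA of the listed taxa is the root, so the smallest clade containing them is the whole tree.
That clade also contains Alnus, Anopheles, Canis, Nomascus, Papio, Sciurus, Ursus, which are not in the proposed group, so the group is not monophyletic.

No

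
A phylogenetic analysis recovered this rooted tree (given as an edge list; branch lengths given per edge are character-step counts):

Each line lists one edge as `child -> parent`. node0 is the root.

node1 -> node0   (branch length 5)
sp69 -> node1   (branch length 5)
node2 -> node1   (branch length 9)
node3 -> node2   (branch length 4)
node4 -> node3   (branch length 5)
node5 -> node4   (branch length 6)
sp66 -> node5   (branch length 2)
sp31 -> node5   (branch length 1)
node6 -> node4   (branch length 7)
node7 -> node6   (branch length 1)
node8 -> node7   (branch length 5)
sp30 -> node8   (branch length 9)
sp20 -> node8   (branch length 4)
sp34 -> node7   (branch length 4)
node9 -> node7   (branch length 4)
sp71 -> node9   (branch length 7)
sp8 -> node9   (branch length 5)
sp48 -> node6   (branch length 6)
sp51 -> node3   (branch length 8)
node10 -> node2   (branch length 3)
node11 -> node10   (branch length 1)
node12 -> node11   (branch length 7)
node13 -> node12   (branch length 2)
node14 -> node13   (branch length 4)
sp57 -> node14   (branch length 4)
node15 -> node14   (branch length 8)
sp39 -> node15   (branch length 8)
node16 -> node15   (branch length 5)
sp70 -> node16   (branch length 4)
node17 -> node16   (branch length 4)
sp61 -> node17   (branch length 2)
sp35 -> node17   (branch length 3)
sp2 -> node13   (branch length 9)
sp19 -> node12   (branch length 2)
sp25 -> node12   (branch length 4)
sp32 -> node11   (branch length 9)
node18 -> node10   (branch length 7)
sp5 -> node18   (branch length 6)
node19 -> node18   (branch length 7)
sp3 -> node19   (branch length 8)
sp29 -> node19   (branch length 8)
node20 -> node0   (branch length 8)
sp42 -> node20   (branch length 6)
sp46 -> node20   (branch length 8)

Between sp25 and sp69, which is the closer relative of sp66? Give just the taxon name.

The MRCA of sp66 and sp25 subtends ((((sp66,sp31),(((sp30,sp20),sp34,(sp71,sp8)),sp48)),sp51),(((((sp57,(sp39,(sp70,(sp61,sp35)))),sp2),sp19,sp25),sp32),(sp5,(sp3,sp29)))) (21 taxa).
The MRCA of sp66 and sp69 subtends (sp69,((((sp66,sp31),(((sp30,sp20),sp34,(sp71,sp8)),sp48)),sp51),(((((sp57,(sp39,(sp70,(sp61,sp35)))),sp2),sp19,sp25),sp32),(sp5,(sp3,sp29))))) (22 taxa).
The first is nested inside the second, so sp66 shares a more recent common ancestor with sp25.

sp25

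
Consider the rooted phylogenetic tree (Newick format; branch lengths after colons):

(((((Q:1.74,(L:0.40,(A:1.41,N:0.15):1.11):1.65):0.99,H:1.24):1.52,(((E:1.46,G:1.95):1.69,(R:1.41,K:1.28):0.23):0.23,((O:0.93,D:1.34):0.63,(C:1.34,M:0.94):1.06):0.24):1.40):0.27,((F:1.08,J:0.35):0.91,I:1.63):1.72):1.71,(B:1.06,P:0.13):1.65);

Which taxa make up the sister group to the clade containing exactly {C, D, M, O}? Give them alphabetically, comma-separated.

E, G, K, R

The clade containing exactly {C, D, M, O} attaches to the tree at the node subtending (((E,G),(R,K)),((O,D),(C,M))).
The other lineage descending from that same node — the sister group — is ((E,G),(R,K)); its 4 tips in alphabetical order are the answer.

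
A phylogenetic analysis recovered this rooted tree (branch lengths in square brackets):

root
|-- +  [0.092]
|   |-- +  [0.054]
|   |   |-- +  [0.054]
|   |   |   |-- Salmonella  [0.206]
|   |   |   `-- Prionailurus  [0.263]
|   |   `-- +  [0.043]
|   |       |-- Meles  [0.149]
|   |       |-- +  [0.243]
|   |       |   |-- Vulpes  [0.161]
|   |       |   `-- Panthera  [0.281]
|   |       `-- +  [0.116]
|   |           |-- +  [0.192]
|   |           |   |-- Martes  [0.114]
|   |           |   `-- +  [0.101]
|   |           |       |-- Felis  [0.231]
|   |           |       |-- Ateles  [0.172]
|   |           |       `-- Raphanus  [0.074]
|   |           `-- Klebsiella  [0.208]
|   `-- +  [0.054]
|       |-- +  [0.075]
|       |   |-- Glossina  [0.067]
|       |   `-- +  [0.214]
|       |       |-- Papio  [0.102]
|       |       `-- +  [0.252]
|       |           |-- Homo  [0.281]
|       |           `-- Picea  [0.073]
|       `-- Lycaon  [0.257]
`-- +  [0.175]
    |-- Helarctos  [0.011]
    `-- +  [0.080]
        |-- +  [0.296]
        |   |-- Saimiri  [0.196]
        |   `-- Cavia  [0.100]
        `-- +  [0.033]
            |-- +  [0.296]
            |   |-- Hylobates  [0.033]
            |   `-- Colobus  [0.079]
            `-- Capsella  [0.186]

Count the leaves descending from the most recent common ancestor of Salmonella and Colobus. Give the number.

21

The MRCA of Salmonella and Colobus is the root, so the clade is the entire tree.
That clade contains 21 terminal taxa: Ateles, Capsella, Cavia, Colobus, Felis, Glossina, Helarctos, Homo, Hylobates, Klebsiella, Lycaon, Martes, Meles, Panthera, Papio, Picea, Prionailurus, Raphanus, Saimiri, Salmonella, Vulpes.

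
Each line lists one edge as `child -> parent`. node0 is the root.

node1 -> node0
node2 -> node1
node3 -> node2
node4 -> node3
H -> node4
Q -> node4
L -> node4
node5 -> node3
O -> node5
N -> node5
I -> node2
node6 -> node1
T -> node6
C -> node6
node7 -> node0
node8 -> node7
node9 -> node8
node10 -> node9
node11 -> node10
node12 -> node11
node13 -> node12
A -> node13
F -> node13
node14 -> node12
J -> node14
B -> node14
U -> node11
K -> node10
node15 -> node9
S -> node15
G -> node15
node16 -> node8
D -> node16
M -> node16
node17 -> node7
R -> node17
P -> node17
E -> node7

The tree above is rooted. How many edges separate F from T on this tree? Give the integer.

The MRCA of F and T is the root of the tree.
From F up to that node: 8 branches. From T up to the same node: 3 branches. Total: 8 + 3 = 11.

11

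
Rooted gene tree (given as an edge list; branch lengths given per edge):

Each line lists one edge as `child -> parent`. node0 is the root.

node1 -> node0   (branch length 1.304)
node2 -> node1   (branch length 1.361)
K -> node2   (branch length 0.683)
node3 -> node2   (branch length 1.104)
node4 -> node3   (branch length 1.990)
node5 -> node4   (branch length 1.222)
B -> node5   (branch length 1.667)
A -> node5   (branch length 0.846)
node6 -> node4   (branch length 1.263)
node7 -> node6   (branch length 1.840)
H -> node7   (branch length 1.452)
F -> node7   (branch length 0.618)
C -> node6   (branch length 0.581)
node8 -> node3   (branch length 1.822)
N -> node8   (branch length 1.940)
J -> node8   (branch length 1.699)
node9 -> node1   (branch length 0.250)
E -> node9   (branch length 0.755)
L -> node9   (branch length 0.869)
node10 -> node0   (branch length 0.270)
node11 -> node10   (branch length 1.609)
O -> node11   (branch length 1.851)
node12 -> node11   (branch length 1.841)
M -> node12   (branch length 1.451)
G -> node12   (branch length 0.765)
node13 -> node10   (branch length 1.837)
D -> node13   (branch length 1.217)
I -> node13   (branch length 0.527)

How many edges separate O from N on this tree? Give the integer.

8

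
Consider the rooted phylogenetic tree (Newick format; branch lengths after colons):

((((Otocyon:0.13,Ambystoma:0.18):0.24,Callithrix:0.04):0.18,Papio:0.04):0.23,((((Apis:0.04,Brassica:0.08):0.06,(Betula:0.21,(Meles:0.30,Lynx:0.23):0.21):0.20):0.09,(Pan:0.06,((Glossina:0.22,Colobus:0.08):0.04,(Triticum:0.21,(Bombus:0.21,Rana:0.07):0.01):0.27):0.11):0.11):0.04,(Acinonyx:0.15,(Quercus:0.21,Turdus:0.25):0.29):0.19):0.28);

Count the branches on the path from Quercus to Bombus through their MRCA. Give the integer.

9

The MRCA of Quercus and Bombus is the node subtending ((((Apis,Brassica),(Betula,(Meles,Lynx))),(Pan,((Glossina,Colobus),(Triticum,(Bombus,Rana))))),(Acinonyx,(Quercus,Turdus))).
From Quercus up to that node: 3 branches. From Bombus up to the same node: 6 branches. Total: 3 + 6 = 9.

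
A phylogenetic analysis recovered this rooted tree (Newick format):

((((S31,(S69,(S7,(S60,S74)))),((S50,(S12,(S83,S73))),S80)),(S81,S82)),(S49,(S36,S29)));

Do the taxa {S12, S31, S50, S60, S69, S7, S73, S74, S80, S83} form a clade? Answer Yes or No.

The most recent common ancestor of these taxa subtends ((S31,(S69,(S7,(S60,S74)))),((S50,(S12,(S83,S73))),S80)).
That clade has exactly 10 tips — every listed taxon and nothing else — so the group is monophyletic.

Yes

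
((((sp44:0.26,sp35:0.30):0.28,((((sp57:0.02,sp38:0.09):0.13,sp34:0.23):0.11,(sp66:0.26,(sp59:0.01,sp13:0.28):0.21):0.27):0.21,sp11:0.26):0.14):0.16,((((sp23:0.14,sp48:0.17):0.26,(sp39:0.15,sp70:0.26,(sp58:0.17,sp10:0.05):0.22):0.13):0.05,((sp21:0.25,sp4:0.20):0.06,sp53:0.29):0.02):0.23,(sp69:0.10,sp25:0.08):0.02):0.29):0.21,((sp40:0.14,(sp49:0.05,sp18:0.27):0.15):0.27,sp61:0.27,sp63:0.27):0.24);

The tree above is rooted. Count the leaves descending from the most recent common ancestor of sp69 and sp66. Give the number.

The MRCA of sp69 and sp66 is the node subtending (((sp44,sp35),((((sp57,sp38),sp34),(sp66,(sp59,sp13))),sp11)),((((sp23,sp48),(sp39,sp70,(sp58,sp10))),((sp21,sp4),sp53)),(sp69,sp25))).
That clade contains 20 terminal taxa: sp10, sp11, sp13, sp21, sp23, sp25, sp34, sp35, sp38, sp39, sp4, sp44, sp48, sp53, sp57, sp58, sp59, sp66, sp69, sp70.

20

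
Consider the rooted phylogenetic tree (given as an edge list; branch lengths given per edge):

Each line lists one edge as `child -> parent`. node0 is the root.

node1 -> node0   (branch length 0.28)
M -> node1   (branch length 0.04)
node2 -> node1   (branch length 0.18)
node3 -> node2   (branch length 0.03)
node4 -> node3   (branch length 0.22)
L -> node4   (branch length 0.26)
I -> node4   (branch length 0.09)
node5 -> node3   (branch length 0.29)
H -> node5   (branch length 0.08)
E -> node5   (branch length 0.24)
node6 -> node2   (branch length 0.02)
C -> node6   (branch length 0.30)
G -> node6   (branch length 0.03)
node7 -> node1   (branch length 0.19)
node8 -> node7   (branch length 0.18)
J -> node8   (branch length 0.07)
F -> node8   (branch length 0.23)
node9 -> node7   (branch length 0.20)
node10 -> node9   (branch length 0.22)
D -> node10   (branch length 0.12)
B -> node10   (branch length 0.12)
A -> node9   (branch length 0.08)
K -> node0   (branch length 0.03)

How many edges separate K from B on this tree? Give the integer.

6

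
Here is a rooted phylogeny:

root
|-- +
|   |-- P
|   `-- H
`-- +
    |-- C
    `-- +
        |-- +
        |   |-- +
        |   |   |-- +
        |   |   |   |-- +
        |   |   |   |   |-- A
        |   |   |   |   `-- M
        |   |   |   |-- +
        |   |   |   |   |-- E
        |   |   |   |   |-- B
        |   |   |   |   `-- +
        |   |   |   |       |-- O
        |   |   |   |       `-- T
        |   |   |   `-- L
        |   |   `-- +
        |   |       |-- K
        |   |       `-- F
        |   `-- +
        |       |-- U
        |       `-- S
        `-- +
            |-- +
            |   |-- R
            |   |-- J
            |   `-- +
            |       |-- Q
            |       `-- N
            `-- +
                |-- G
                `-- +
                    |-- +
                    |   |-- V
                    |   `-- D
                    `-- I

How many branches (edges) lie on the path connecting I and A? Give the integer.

The MRCA of I and A is the node subtending (((((A,M),(E,B,(O,T)),L),(K,F)),(U,S)),((R,J,(Q,N)),(G,((V,D),I)))).
From I up to that node: 4 branches. From A up to the same node: 5 branches. Total: 4 + 5 = 9.

9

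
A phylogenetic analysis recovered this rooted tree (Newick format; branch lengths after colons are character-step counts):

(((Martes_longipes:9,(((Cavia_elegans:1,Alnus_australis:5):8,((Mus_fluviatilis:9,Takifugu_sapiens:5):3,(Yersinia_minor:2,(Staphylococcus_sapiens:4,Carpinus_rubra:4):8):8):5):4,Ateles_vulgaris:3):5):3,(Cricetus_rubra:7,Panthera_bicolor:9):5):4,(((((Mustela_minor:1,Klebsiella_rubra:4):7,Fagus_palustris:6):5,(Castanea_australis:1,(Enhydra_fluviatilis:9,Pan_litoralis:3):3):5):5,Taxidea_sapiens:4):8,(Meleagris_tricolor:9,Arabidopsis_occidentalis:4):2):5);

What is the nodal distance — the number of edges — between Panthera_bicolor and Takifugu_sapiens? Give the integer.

8

The MRCA of Panthera_bicolor and Takifugu_sapiens is the node subtending ((Martes_longipes,(((Cavia_elegans,Alnus_australis),((Mus_fluviatilis,Takifugu_sapiens),(Yersinia_minor,(Staphylococcus_sapiens,Carpinus_rubra)))),Ateles_vulgaris)),(Cricetus_rubra,Panthera_bicolor)).
From Panthera_bicolor up to that node: 2 branches. From Takifugu_sapiens up to the same node: 6 branches. Total: 2 + 6 = 8.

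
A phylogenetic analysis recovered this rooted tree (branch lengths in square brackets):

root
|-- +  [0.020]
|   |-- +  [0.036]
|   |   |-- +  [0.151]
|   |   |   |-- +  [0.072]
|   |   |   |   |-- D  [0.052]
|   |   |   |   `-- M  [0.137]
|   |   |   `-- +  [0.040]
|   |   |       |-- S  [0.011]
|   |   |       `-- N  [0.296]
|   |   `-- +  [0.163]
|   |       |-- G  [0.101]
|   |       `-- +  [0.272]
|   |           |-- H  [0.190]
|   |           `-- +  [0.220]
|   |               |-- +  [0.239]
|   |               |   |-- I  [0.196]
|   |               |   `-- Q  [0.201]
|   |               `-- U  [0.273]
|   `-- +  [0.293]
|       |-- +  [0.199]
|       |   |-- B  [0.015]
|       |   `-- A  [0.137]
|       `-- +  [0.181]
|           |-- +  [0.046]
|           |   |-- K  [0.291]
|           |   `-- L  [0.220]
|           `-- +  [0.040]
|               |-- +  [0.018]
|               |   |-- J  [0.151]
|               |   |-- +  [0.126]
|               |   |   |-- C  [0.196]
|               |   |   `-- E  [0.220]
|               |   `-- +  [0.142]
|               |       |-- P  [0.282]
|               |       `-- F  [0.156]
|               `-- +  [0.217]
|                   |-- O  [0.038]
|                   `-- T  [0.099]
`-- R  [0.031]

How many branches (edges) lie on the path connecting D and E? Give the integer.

10

The MRCA of D and E is the node subtending ((((D,M),(S,N)),(G,(H,((I,Q),U)))),((B,A),((K,L),((J,(C,E),(P,F)),(O,T))))).
From D up to that node: 4 branches. From E up to the same node: 6 branches. Total: 4 + 6 = 10.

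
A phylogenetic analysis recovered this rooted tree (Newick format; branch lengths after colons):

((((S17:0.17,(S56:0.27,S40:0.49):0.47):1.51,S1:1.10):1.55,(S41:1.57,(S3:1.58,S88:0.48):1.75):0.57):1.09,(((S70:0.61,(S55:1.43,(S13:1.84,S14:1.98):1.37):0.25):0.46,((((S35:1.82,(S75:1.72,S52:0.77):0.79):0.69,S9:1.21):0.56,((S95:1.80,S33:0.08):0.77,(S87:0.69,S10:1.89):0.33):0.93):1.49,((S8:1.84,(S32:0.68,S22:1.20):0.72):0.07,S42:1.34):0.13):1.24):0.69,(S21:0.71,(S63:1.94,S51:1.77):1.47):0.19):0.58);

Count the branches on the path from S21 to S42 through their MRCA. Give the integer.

6

The MRCA of S21 and S42 is the node subtending (((S70,(S55,(S13,S14))),((((S35,(S75,S52)),S9),((S95,S33),(S87,S10))),((S8,(S32,S22)),S42))),(S21,(S63,S51))).
From S21 up to that node: 2 branches. From S42 up to the same node: 4 branches. Total: 2 + 4 = 6.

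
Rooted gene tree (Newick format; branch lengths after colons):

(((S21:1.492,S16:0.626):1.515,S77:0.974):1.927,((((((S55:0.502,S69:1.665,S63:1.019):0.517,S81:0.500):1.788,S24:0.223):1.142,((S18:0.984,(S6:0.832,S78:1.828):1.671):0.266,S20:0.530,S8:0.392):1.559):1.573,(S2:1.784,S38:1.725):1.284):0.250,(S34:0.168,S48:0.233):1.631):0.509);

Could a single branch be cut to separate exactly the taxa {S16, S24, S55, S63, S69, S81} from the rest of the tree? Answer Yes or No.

No

The MRCA of the listed taxa is the root, so the smallest clade containing them is the whole tree.
That clade also contains S18, S2, S20, S21, S34, S38, S48, S6, S77, S78, S8, which are not in the proposed group, so the group is not monophyletic.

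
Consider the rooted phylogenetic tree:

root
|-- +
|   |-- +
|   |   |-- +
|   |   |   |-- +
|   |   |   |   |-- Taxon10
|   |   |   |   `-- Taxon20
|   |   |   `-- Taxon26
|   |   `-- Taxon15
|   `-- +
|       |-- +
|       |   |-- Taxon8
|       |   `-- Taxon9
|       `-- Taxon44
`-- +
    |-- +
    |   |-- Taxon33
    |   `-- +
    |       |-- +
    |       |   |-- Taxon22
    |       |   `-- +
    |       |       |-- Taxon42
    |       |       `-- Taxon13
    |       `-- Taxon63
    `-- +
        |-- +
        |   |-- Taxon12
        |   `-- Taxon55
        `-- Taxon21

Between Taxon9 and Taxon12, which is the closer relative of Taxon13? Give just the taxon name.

Taxon12

The MRCA of Taxon13 and Taxon12 subtends ((Taxon33,((Taxon22,(Taxon42,Taxon13)),Taxon63)),((Taxon12,Taxon55),Taxon21)) (8 taxa).
The MRCA of Taxon13 and Taxon9 is the root, subtending the entire tree (15 taxa).
The first is nested inside the second, so Taxon13 shares a more recent common ancestor with Taxon12.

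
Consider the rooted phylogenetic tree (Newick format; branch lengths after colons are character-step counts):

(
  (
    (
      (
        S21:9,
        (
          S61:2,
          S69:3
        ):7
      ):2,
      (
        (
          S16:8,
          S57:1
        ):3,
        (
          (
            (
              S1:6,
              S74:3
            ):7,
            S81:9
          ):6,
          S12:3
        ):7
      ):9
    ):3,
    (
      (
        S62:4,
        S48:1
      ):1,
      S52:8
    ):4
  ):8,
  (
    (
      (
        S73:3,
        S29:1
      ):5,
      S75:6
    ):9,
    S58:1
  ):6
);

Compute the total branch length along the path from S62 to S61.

The path runs S62 → … → MRCA → … → S61; the MRCA is the node subtending (((S21,(S61,S69)),((S16,S57),(((S1,S74),S81),S12))),((S62,S48),S52)).
Branch lengths along that path: 4 + 1 + 4 + 3 + 2 + 7 + 2 = 23.

23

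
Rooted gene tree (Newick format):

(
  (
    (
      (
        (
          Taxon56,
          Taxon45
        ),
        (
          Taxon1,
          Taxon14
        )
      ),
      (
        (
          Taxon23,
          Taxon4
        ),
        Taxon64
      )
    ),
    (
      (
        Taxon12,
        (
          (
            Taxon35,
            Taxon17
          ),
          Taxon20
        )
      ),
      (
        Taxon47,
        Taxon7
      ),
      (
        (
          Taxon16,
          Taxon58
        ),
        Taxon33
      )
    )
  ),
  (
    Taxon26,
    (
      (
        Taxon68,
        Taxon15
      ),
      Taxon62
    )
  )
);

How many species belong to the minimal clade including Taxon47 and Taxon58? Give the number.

9

The MRCA of Taxon47 and Taxon58 is the node subtending ((Taxon12,((Taxon35,Taxon17),Taxon20)),(Taxon47,Taxon7),((Taxon16,Taxon58),Taxon33)).
That clade contains 9 terminal taxa: Taxon12, Taxon16, Taxon17, Taxon20, Taxon33, Taxon35, Taxon47, Taxon58, Taxon7.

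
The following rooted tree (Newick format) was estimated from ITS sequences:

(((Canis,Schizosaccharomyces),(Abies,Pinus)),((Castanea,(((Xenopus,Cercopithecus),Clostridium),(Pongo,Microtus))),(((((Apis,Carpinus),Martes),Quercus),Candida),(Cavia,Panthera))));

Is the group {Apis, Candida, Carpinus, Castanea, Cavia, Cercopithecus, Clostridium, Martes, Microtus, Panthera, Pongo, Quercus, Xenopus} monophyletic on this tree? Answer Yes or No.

The most recent common ancestor of these taxa subtends ((Castanea,(((Xenopus,Cercopithecus),Clostridium),(Pongo,Microtus))),(((((Apis,Carpinus),Martes),Quercus),Candida),(Cavia,Panthera))).
That clade has exactly 13 tips — every listed taxon and nothing else — so the group is monophyletic.

Yes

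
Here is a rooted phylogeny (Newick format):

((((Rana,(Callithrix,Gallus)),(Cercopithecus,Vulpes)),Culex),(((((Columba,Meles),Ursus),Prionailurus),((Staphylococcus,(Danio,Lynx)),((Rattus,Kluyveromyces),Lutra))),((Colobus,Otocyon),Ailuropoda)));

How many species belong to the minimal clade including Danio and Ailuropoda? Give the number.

The MRCA of Danio and Ailuropoda is the node subtending (((((Columba,Meles),Ursus),Prionailurus),((Staphylococcus,(Danio,Lynx)),((Rattus,Kluyveromyces),Lutra))),((Colobus,Otocyon),Ailuropoda)).
That clade contains 13 terminal taxa: Ailuropoda, Colobus, Columba, Danio, Kluyveromyces, Lutra, Lynx, Meles, Otocyon, Prionailurus, Rattus, Staphylococcus, Ursus.

13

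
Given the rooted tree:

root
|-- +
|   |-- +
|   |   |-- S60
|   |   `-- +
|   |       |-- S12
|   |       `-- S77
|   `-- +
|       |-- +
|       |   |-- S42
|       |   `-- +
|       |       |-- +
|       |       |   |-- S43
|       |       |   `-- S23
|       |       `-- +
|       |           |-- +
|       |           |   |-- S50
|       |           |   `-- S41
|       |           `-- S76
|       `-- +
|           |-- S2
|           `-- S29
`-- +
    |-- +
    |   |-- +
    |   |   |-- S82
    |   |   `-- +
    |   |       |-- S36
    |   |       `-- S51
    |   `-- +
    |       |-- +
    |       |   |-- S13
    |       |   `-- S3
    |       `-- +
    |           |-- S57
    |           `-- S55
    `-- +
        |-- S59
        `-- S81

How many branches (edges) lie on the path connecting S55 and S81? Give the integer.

6

The MRCA of S55 and S81 is the node subtending (((S82,(S36,S51)),((S13,S3),(S57,S55))),(S59,S81)).
From S55 up to that node: 4 branches. From S81 up to the same node: 2 branches. Total: 4 + 2 = 6.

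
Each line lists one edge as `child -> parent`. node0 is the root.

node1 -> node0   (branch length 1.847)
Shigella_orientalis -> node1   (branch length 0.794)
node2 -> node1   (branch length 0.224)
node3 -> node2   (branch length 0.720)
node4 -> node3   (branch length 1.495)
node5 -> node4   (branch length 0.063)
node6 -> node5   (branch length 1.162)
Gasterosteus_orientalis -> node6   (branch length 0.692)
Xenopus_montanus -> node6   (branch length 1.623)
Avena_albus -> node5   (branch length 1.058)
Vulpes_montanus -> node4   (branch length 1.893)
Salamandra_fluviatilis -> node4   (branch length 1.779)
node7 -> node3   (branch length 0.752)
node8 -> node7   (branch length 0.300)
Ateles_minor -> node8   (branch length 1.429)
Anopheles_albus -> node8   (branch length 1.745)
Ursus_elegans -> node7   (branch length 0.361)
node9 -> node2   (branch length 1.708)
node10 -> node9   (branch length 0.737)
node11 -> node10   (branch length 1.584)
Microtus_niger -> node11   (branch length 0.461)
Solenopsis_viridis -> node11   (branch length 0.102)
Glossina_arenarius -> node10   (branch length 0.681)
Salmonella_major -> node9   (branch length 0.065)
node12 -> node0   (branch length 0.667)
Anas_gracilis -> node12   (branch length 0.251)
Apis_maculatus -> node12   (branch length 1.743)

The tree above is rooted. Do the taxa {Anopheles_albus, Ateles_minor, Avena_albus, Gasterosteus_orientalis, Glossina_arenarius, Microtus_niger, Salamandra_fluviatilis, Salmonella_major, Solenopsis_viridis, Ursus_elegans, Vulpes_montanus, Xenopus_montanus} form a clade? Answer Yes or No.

Yes

The most recent common ancestor of these taxa subtends (((((Gasterosteus_orientalis,Xenopus_montanus),Avena_albus),Vulpes_montanus,Salamandra_fluviatilis),((Ateles_minor,Anopheles_albus),Ursus_elegans)),(((Microtus_niger,Solenopsis_viridis),Glossina_arenarius),Salmonella_major)).
That clade has exactly 12 tips — every listed taxon and nothing else — so the group is monophyletic.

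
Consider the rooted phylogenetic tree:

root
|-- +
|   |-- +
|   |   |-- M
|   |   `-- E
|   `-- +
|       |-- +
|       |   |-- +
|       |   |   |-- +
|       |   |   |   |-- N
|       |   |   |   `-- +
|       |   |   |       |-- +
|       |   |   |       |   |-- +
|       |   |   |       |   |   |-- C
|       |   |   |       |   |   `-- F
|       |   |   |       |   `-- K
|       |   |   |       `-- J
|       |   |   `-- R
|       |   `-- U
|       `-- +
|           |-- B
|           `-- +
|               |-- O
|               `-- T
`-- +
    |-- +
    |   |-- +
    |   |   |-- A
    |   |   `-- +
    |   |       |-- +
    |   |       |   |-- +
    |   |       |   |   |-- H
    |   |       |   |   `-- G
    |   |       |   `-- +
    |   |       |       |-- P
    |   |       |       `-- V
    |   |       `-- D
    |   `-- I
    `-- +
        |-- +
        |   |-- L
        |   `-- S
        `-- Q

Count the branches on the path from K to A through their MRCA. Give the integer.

12

The MRCA of K and A is the root of the tree.
From K up to that node: 8 branches. From A up to the same node: 4 branches. Total: 8 + 4 = 12.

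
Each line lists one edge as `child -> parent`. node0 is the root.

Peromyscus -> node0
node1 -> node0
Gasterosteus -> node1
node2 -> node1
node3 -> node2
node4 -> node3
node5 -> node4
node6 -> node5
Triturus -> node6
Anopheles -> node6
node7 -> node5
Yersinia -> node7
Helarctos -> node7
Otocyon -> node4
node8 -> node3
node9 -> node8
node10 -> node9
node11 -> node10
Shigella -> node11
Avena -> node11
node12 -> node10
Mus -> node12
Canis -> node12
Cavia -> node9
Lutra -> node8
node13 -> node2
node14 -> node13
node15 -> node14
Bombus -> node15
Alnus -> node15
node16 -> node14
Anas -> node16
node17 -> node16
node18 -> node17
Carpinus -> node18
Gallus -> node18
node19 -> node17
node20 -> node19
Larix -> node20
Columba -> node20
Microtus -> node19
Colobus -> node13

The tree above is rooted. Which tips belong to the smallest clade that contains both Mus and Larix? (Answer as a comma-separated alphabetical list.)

Tracing Mus: it sits inside (Mus,Canis).
Tracing Larix: it sits inside (Larix,Columba).
The smallest clade enclosing both is (((((Triturus,Anopheles),(Yersinia,Helarctos)),Otocyon),((((Shigella,Avena),(Mus,Canis)),Cavia),Lutra)),(((Bombus,Alnus),(Anas,((Carpinus,Gallus),((Larix,Columba),Microtus)))),Colobus)); the answer is its 20 terminal taxa in alphabetical order.

Alnus, Anas, Anopheles, Avena, Bombus, Canis, Carpinus, Cavia, Colobus, Columba, Gallus, Helarctos, Larix, Lutra, Microtus, Mus, Otocyon, Shigella, Triturus, Yersinia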